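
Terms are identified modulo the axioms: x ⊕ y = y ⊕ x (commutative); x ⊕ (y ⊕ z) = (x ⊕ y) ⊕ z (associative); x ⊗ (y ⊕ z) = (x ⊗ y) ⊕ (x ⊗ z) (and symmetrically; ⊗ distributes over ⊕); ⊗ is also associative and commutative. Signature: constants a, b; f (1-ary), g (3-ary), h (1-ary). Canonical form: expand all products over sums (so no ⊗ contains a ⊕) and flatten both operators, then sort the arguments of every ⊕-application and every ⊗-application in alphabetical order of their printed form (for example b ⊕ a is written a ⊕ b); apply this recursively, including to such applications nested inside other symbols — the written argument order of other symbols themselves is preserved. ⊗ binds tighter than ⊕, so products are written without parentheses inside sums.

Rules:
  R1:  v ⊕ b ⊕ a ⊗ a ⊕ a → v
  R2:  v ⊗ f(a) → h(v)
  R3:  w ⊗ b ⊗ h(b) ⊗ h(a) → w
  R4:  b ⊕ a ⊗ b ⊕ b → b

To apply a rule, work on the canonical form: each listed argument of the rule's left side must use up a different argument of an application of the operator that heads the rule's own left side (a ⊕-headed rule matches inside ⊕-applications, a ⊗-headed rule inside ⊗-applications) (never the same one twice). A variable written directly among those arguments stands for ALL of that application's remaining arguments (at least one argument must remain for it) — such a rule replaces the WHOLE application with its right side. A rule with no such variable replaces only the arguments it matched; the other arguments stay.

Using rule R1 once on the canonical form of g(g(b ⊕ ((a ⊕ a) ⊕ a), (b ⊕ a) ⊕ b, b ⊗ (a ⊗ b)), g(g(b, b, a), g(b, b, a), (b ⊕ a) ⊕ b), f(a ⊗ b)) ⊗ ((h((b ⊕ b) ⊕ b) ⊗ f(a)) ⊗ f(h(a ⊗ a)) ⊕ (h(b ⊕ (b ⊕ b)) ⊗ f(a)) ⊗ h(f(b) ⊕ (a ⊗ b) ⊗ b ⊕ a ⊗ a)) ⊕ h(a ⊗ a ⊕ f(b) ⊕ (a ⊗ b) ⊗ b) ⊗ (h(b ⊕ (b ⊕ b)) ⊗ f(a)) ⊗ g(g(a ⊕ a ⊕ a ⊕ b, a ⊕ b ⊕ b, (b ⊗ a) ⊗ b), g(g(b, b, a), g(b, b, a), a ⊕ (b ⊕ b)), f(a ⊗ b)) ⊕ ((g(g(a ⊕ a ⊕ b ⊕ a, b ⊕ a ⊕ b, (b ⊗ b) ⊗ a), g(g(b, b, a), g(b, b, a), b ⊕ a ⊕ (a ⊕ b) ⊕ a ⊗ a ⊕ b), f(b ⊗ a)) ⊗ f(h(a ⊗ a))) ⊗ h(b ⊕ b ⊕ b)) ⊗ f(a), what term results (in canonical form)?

Canonical form:  f(a) ⊗ f(h(a ⊗ a)) ⊗ g(g(a ⊕ a ⊕ a ⊕ b, a ⊕ b ⊕ b, a ⊗ b ⊗ b), g(g(b, b, a), g(b, b, a), a ⊕ a ⊕ a ⊗ a ⊕ b ⊕ b ⊕ b), f(a ⊗ b)) ⊗ h(b ⊕ b ⊕ b) ⊕ f(a) ⊗ f(h(a ⊗ a)) ⊗ g(g(a ⊕ a ⊕ a ⊕ b, a ⊕ b ⊕ b, a ⊗ b ⊗ b), g(g(b, b, a), g(b, b, a), a ⊕ b ⊕ b), f(a ⊗ b)) ⊗ h(b ⊕ b ⊕ b) ⊕ f(a) ⊗ g(g(a ⊕ a ⊕ a ⊕ b, a ⊕ b ⊕ b, a ⊗ b ⊗ b), g(g(b, b, a), g(b, b, a), a ⊕ b ⊕ b), f(a ⊗ b)) ⊗ h(a ⊗ a ⊕ a ⊗ b ⊗ b ⊕ f(b)) ⊗ h(b ⊕ b ⊕ b) ⊕ f(a) ⊗ g(g(a ⊕ a ⊕ a ⊕ b, a ⊕ b ⊕ b, a ⊗ b ⊗ b), g(g(b, b, a), g(b, b, a), a ⊕ b ⊕ b), f(a ⊗ b)) ⊗ h(a ⊗ a ⊕ a ⊗ b ⊗ b ⊕ f(b)) ⊗ h(b ⊕ b ⊕ b)
Apply R1:  consuming a, a ⊗ a, b;  v := a ⊕ b ⊕ b
The extension variable absorbs all remaining arguments, so the whole application is rewritten.
Result:  f(a) ⊗ f(h(a ⊗ a)) ⊗ g(g(a ⊕ a ⊕ a ⊕ b, a ⊕ b ⊕ b, a ⊗ b ⊗ b), g(g(b, b, a), g(b, b, a), a ⊕ b ⊕ b), f(a ⊗ b)) ⊗ h(b ⊕ b ⊕ b) ⊕ f(a) ⊗ f(h(a ⊗ a)) ⊗ g(g(a ⊕ a ⊕ a ⊕ b, a ⊕ b ⊕ b, a ⊗ b ⊗ b), g(g(b, b, a), g(b, b, a), a ⊕ b ⊕ b), f(a ⊗ b)) ⊗ h(b ⊕ b ⊕ b) ⊕ f(a) ⊗ g(g(a ⊕ a ⊕ a ⊕ b, a ⊕ b ⊕ b, a ⊗ b ⊗ b), g(g(b, b, a), g(b, b, a), a ⊕ b ⊕ b), f(a ⊗ b)) ⊗ h(a ⊗ a ⊕ a ⊗ b ⊗ b ⊕ f(b)) ⊗ h(b ⊕ b ⊕ b) ⊕ f(a) ⊗ g(g(a ⊕ a ⊕ a ⊕ b, a ⊕ b ⊕ b, a ⊗ b ⊗ b), g(g(b, b, a), g(b, b, a), a ⊕ b ⊕ b), f(a ⊗ b)) ⊗ h(a ⊗ a ⊕ a ⊗ b ⊗ b ⊕ f(b)) ⊗ h(b ⊕ b ⊕ b)

Answer: f(a) ⊗ f(h(a ⊗ a)) ⊗ g(g(a ⊕ a ⊕ a ⊕ b, a ⊕ b ⊕ b, a ⊗ b ⊗ b), g(g(b, b, a), g(b, b, a), a ⊕ b ⊕ b), f(a ⊗ b)) ⊗ h(b ⊕ b ⊕ b) ⊕ f(a) ⊗ f(h(a ⊗ a)) ⊗ g(g(a ⊕ a ⊕ a ⊕ b, a ⊕ b ⊕ b, a ⊗ b ⊗ b), g(g(b, b, a), g(b, b, a), a ⊕ b ⊕ b), f(a ⊗ b)) ⊗ h(b ⊕ b ⊕ b) ⊕ f(a) ⊗ g(g(a ⊕ a ⊕ a ⊕ b, a ⊕ b ⊕ b, a ⊗ b ⊗ b), g(g(b, b, a), g(b, b, a), a ⊕ b ⊕ b), f(a ⊗ b)) ⊗ h(a ⊗ a ⊕ a ⊗ b ⊗ b ⊕ f(b)) ⊗ h(b ⊕ b ⊕ b) ⊕ f(a) ⊗ g(g(a ⊕ a ⊕ a ⊕ b, a ⊕ b ⊕ b, a ⊗ b ⊗ b), g(g(b, b, a), g(b, b, a), a ⊕ b ⊕ b), f(a ⊗ b)) ⊗ h(a ⊗ a ⊕ a ⊗ b ⊗ b ⊕ f(b)) ⊗ h(b ⊕ b ⊕ b)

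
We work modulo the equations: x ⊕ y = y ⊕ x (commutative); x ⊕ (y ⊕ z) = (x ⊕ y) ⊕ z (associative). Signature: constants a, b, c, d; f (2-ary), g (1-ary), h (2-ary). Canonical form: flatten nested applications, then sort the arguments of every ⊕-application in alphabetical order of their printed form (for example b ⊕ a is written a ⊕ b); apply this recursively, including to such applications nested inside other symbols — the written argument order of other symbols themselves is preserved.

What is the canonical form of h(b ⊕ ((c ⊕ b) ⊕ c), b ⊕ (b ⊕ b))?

Work inside:  b ⊕ ((c ⊕ b) ⊕ c)
Un-nest:  b ⊕ c ⊕ b ⊕ c
Order the arguments:  b ⊕ b ⊕ c ⊕ c
Rebuild:  h(b ⊕ b ⊕ c ⊕ c, b ⊕ b ⊕ b)

Answer: h(b ⊕ b ⊕ c ⊕ c, b ⊕ b ⊕ b)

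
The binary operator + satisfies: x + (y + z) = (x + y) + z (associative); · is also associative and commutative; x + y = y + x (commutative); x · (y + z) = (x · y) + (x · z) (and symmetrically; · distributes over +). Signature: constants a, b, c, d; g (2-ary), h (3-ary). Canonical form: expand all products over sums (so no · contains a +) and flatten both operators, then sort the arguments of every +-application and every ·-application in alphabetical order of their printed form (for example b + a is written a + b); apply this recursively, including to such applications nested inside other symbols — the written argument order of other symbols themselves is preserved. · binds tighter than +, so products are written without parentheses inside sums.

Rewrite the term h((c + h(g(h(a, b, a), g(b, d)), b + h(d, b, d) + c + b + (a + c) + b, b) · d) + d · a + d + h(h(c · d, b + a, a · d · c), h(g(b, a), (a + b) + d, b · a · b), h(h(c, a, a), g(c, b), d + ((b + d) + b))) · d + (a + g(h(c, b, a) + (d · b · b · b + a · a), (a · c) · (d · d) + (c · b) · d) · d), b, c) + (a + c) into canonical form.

Answer: a + c + h(a + a · d + c + d + d · g(a · a + b · b · b · d + h(c, b, a), a · c · d · d + b · c · d) + d · h(g(h(a, b, a), g(b, d)), a + b + b + b + c + c + h(d, b, d), b) + d · h(h(c · d, a + b, a · c · d), h(g(b, a), a + b + d, a · b · b), h(h(c, a, a), g(c, b), b + b + d + d)), b, c)

Derivation:
Merge nested applications:  h(a + a · d + c + d + d · g(a · a + b · b · b · d + h(c, b, a), a · c · d · d + b · c · d) + d · h(g(h(a, b, a), g(b, d)), a + b + b + b + c + c + h(d, b, d), b) + d · h(h(c · d, a + b, a · c · d), h(g(b, a), a + b + d, a · b · b), h(h(c, a, a), g(c, b), b + b + d + d)), b, c) + a + c
Sort arguments:  a + c + h(a + a · d + c + d + d · g(a · a + b · b · b · d + h(c, b, a), a · c · d · d + b · c · d) + d · h(g(h(a, b, a), g(b, d)), a + b + b + b + c + c + h(d, b, d), b) + d · h(h(c · d, a + b, a · c · d), h(g(b, a), a + b + d, a · b · b), h(h(c, a, a), g(c, b), b + b + d + d)), b, c)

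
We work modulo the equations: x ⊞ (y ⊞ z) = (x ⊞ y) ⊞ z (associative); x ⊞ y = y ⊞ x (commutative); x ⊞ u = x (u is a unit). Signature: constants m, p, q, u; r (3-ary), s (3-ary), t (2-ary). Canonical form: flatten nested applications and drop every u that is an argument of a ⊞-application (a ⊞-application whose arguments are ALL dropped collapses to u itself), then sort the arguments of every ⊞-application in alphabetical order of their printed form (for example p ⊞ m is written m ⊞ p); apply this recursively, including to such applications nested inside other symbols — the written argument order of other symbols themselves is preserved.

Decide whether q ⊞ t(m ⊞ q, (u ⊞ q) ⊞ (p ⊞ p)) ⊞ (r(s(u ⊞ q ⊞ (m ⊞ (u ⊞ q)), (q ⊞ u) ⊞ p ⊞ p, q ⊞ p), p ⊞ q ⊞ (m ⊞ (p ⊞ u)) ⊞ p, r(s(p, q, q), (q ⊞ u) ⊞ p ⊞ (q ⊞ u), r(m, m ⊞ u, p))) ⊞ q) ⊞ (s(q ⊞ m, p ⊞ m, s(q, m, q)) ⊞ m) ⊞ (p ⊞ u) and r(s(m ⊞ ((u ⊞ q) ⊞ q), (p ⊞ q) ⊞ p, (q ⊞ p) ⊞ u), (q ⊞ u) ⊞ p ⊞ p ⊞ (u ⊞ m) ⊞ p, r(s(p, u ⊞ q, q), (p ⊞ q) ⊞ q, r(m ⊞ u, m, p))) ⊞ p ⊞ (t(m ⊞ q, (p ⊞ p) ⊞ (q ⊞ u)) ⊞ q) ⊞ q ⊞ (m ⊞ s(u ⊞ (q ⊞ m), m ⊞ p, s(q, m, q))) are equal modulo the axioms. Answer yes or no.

Left:  q ⊞ t(m ⊞ q, (u ⊞ q) ⊞ (p ⊞ p)) ⊞ (r(s(u ⊞ q ⊞ (m ⊞ (u ⊞ q)), (q ⊞ u) ⊞ p ⊞ p, q ⊞ p), p ⊞ q ⊞ (m ⊞ (p ⊞ u)) ⊞ p, r(s(p, q, q), (q ⊞ u) ⊞ p ⊞ (q ⊞ u), r(m, m ⊞ u, p))) ⊞ q) ⊞ (s(q ⊞ m, p ⊞ m, s(q, m, q)) ⊞ m) ⊞ (p ⊞ u)
  Merge nested applications:  q ⊞ t(m ⊞ q, (u ⊞ q) ⊞ (p ⊞ p)) ⊞ r(s(u ⊞ q ⊞ (m ⊞ (u ⊞ q)), (q ⊞ u) ⊞ p ⊞ p, q ⊞ p), p ⊞ q ⊞ (m ⊞ (p ⊞ u)) ⊞ p, r(s(p, q, q), (q ⊞ u) ⊞ p ⊞ (q ⊞ u), r(m, m ⊞ u, p))) ⊞ q ⊞ s(q ⊞ m, p ⊞ m, s(q, m, q)) ⊞ m ⊞ p ⊞ u
  Inside:  t(m ⊞ q, (u ⊞ q) ⊞ (p ⊞ p))  →  t(m ⊞ q, p ⊞ p ⊞ q)
  Inside:  r(s(u ⊞ q ⊞ (m ⊞ (u ⊞ q)), (q ⊞ u) ⊞ p ⊞ p, q ⊞ p), p ⊞ q ⊞ (m ⊞ (p ⊞ u)) ⊞ p, r(s(p, q, q), (q ⊞ u) ⊞ p ⊞ (q ⊞ u), r(m, m ⊞ u, p)))  →  r(s(m ⊞ q ⊞ q, p ⊞ p ⊞ q, p ⊞ q), m ⊞ p ⊞ p ⊞ p ⊞ q, r(s(p, q, q), p ⊞ q ⊞ q, r(m, m, p)))
  Simplify inside:  s(q ⊞ m, p ⊞ m, s(q, m, q))  →  s(m ⊞ q, m ⊞ p, s(q, m, q))
  Unit:  drop u
  Sort arguments:  m ⊞ p ⊞ q ⊞ q ⊞ r(s(m ⊞ q ⊞ q, p ⊞ p ⊞ q, p ⊞ q), m ⊞ p ⊞ p ⊞ p ⊞ q, r(s(p, q, q), p ⊞ q ⊞ q, r(m, m, p))) ⊞ s(m ⊞ q, m ⊞ p, s(q, m, q)) ⊞ t(m ⊞ q, p ⊞ p ⊞ q)
Right:  r(s(m ⊞ ((u ⊞ q) ⊞ q), (p ⊞ q) ⊞ p, (q ⊞ p) ⊞ u), (q ⊞ u) ⊞ p ⊞ p ⊞ (u ⊞ m) ⊞ p, r(s(p, u ⊞ q, q), (p ⊞ q) ⊞ q, r(m ⊞ u, m, p))) ⊞ p ⊞ (t(m ⊞ q, (p ⊞ p) ⊞ (q ⊞ u)) ⊞ q) ⊞ q ⊞ (m ⊞ s(u ⊞ (q ⊞ m), m ⊞ p, s(q, m, q)))
  Flatten:  r(s(m ⊞ ((u ⊞ q) ⊞ q), (p ⊞ q) ⊞ p, (q ⊞ p) ⊞ u), (q ⊞ u) ⊞ p ⊞ p ⊞ (u ⊞ m) ⊞ p, r(s(p, u ⊞ q, q), (p ⊞ q) ⊞ q, r(m ⊞ u, m, p))) ⊞ p ⊞ t(m ⊞ q, (p ⊞ p) ⊞ (q ⊞ u)) ⊞ q ⊞ q ⊞ m ⊞ s(u ⊞ (q ⊞ m), m ⊞ p, s(q, m, q))
  Inside:  r(s(m ⊞ ((u ⊞ q) ⊞ q), (p ⊞ q) ⊞ p, (q ⊞ p) ⊞ u), (q ⊞ u) ⊞ p ⊞ p ⊞ (u ⊞ m) ⊞ p, r(s(p, u ⊞ q, q), (p ⊞ q) ⊞ q, r(m ⊞ u, m, p)))  →  r(s(m ⊞ q ⊞ q, p ⊞ p ⊞ q, p ⊞ q), m ⊞ p ⊞ p ⊞ p ⊞ q, r(s(p, q, q), p ⊞ q ⊞ q, r(m, m, p)))
  Canonicalize subterm:  t(m ⊞ q, (p ⊞ p) ⊞ (q ⊞ u))  →  t(m ⊞ q, p ⊞ p ⊞ q)
  Simplify inside:  s(u ⊞ (q ⊞ m), m ⊞ p, s(q, m, q))  →  s(m ⊞ q, m ⊞ p, s(q, m, q))
  Order the arguments:  m ⊞ p ⊞ q ⊞ q ⊞ r(s(m ⊞ q ⊞ q, p ⊞ p ⊞ q, p ⊞ q), m ⊞ p ⊞ p ⊞ p ⊞ q, r(s(p, q, q), p ⊞ q ⊞ q, r(m, m, p))) ⊞ s(m ⊞ q, m ⊞ p, s(q, m, q)) ⊞ t(m ⊞ q, p ⊞ p ⊞ q)

Answer: yes — both canonical forms are m ⊞ p ⊞ q ⊞ q ⊞ r(s(m ⊞ q ⊞ q, p ⊞ p ⊞ q, p ⊞ q), m ⊞ p ⊞ p ⊞ p ⊞ q, r(s(p, q, q), p ⊞ q ⊞ q, r(m, m, p))) ⊞ s(m ⊞ q, m ⊞ p, s(q, m, q)) ⊞ t(m ⊞ q, p ⊞ p ⊞ q)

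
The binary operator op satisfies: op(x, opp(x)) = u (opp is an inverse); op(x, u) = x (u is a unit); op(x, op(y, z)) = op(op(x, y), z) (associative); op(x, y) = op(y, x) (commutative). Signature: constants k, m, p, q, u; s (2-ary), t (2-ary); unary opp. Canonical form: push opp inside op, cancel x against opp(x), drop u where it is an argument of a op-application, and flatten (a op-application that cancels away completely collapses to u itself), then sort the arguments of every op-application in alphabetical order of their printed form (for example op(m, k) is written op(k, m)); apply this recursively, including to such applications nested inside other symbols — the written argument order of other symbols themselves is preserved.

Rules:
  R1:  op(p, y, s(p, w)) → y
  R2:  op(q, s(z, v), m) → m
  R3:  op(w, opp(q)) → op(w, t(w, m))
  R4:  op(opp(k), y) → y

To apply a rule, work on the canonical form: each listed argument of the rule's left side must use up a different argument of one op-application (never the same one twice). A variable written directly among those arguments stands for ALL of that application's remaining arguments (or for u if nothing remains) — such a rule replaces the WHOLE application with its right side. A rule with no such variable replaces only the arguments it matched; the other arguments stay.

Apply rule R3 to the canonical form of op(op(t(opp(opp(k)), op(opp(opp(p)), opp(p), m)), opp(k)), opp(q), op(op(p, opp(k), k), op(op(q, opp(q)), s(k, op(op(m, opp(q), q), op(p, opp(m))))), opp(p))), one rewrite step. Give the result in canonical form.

Canonical form:  op(opp(k), opp(q), s(k, p), t(k, m))
R3 matches:  uses opp(q);  w := op(opp(k), s(k, p), t(k, m))
The extension variable absorbs all remaining arguments, so the whole application is rewritten.
Giving:  op(opp(k), s(k, p), t(k, m), t(op(opp(k), s(k, p), t(k, m)), m))

Answer: op(opp(k), s(k, p), t(k, m), t(op(opp(k), s(k, p), t(k, m)), m))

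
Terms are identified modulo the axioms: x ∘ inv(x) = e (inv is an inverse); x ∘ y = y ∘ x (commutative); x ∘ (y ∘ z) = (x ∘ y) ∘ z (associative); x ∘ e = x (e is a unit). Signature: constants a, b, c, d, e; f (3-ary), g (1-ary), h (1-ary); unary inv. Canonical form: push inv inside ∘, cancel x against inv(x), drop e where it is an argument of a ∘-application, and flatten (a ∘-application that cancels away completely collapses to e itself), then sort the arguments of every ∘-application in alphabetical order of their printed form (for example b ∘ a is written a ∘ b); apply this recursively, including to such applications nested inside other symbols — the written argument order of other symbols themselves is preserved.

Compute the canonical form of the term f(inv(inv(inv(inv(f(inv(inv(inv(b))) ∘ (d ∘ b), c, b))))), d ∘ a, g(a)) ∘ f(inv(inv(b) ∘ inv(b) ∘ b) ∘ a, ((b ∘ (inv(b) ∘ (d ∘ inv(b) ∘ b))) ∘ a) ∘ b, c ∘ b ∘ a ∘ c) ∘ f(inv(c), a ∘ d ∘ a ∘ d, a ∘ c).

Push inv inside:  distribute inv over ∘ and collapse double inv
Collect terms:  f(f(d, c, b), a ∘ d, g(a)) ∘ f(a ∘ b, a ∘ b ∘ d, a ∘ b ∘ c ∘ c) ∘ f(inv(c), a ∘ a ∘ d ∘ d, a ∘ c)
Sort:  f(a ∘ b, a ∘ b ∘ d, a ∘ b ∘ c ∘ c) ∘ f(f(d, c, b), a ∘ d, g(a)) ∘ f(inv(c), a ∘ a ∘ d ∘ d, a ∘ c)

Answer: f(a ∘ b, a ∘ b ∘ d, a ∘ b ∘ c ∘ c) ∘ f(f(d, c, b), a ∘ d, g(a)) ∘ f(inv(c), a ∘ a ∘ d ∘ d, a ∘ c)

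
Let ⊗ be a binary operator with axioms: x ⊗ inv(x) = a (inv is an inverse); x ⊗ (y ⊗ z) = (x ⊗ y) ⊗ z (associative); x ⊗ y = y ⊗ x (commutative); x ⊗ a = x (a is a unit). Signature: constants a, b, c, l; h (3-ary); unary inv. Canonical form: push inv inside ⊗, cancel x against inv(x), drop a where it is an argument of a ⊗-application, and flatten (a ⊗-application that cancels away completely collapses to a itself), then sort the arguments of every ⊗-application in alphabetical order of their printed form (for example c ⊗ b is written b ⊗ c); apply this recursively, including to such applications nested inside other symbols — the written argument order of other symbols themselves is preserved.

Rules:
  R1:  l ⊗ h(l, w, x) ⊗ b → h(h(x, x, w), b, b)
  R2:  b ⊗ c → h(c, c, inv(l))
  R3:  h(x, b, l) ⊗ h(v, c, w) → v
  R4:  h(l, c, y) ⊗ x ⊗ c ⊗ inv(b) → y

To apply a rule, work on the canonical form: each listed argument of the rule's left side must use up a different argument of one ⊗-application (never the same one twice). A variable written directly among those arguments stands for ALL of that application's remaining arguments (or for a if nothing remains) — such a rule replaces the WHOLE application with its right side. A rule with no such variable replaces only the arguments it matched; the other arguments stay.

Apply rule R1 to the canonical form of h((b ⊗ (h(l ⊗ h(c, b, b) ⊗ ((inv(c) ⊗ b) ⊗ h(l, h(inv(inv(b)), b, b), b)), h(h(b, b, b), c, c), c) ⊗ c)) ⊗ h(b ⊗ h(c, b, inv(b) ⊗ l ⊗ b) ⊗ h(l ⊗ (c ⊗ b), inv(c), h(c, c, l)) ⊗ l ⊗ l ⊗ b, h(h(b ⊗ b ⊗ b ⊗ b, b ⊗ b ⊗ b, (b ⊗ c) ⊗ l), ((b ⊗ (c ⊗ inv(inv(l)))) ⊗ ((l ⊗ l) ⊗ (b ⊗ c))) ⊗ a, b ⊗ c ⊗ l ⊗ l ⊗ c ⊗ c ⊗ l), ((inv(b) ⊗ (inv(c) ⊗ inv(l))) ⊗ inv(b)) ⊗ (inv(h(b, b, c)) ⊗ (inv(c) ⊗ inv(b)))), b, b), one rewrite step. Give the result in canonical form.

Answer: h(b ⊗ c ⊗ h(b ⊗ b ⊗ h(b ⊗ c ⊗ l, inv(c), h(c, c, l)) ⊗ h(c, b, l) ⊗ l ⊗ l, h(h(b ⊗ b ⊗ b ⊗ b, b ⊗ b ⊗ b, b ⊗ c ⊗ l), b ⊗ b ⊗ c ⊗ c ⊗ l ⊗ l ⊗ l, b ⊗ c ⊗ c ⊗ c ⊗ l ⊗ l ⊗ l), inv(b) ⊗ inv(b) ⊗ inv(b) ⊗ inv(c) ⊗ inv(c) ⊗ inv(h(b, b, c)) ⊗ inv(l)) ⊗ h(h(c, b, b) ⊗ h(h(b, b, h(b, b, b)), b, b) ⊗ inv(c), h(h(b, b, b), c, c), c), b, b)

Derivation:
Canonical form:  h(b ⊗ c ⊗ h(b ⊗ b ⊗ h(b ⊗ c ⊗ l, inv(c), h(c, c, l)) ⊗ h(c, b, l) ⊗ l ⊗ l, h(h(b ⊗ b ⊗ b ⊗ b, b ⊗ b ⊗ b, b ⊗ c ⊗ l), b ⊗ b ⊗ c ⊗ c ⊗ l ⊗ l ⊗ l, b ⊗ c ⊗ c ⊗ c ⊗ l ⊗ l ⊗ l), inv(b) ⊗ inv(b) ⊗ inv(b) ⊗ inv(c) ⊗ inv(c) ⊗ inv(h(b, b, c)) ⊗ inv(l)) ⊗ h(b ⊗ h(c, b, b) ⊗ h(l, h(b, b, b), b) ⊗ inv(c) ⊗ l, h(h(b, b, b), c, c), c), b, b)
Match R1:  consume b, h(l, h(b, b, b), b), l;  w := h(b, b, b), x := b
New term:  h(b ⊗ c ⊗ h(b ⊗ b ⊗ h(b ⊗ c ⊗ l, inv(c), h(c, c, l)) ⊗ h(c, b, l) ⊗ l ⊗ l, h(h(b ⊗ b ⊗ b ⊗ b, b ⊗ b ⊗ b, b ⊗ c ⊗ l), b ⊗ b ⊗ c ⊗ c ⊗ l ⊗ l ⊗ l, b ⊗ c ⊗ c ⊗ c ⊗ l ⊗ l ⊗ l), inv(b) ⊗ inv(b) ⊗ inv(b) ⊗ inv(c) ⊗ inv(c) ⊗ inv(h(b, b, c)) ⊗ inv(l)) ⊗ h(h(c, b, b) ⊗ h(h(b, b, h(b, b, b)), b, b) ⊗ inv(c), h(h(b, b, b), c, c), c), b, b)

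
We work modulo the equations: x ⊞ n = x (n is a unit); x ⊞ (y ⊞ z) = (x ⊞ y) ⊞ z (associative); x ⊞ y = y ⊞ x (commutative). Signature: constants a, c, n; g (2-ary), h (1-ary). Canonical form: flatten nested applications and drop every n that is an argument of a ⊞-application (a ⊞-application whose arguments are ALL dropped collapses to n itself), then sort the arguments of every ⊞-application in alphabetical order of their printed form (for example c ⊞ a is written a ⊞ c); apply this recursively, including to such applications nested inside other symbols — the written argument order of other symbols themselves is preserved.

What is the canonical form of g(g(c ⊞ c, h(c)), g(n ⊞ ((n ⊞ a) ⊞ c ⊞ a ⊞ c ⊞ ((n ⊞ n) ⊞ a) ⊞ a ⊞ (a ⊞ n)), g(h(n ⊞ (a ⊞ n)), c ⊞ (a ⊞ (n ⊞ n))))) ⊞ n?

Simplify inside:  g(g(c ⊞ c, h(c)), g(n ⊞ ((n ⊞ a) ⊞ c ⊞ a ⊞ c ⊞ ((n ⊞ n) ⊞ a) ⊞ a ⊞ (a ⊞ n)), g(h(n ⊞ (a ⊞ n)), c ⊞ (a ⊞ (n ⊞ n)))))  →  g(g(c ⊞ c, h(c)), g(a ⊞ a ⊞ a ⊞ a ⊞ a ⊞ c ⊞ c, g(h(a), a ⊞ c)))
Unit:  drop n
Sort arguments:  g(g(c ⊞ c, h(c)), g(a ⊞ a ⊞ a ⊞ a ⊞ a ⊞ c ⊞ c, g(h(a), a ⊞ c)))

Answer: g(g(c ⊞ c, h(c)), g(a ⊞ a ⊞ a ⊞ a ⊞ a ⊞ c ⊞ c, g(h(a), a ⊞ c)))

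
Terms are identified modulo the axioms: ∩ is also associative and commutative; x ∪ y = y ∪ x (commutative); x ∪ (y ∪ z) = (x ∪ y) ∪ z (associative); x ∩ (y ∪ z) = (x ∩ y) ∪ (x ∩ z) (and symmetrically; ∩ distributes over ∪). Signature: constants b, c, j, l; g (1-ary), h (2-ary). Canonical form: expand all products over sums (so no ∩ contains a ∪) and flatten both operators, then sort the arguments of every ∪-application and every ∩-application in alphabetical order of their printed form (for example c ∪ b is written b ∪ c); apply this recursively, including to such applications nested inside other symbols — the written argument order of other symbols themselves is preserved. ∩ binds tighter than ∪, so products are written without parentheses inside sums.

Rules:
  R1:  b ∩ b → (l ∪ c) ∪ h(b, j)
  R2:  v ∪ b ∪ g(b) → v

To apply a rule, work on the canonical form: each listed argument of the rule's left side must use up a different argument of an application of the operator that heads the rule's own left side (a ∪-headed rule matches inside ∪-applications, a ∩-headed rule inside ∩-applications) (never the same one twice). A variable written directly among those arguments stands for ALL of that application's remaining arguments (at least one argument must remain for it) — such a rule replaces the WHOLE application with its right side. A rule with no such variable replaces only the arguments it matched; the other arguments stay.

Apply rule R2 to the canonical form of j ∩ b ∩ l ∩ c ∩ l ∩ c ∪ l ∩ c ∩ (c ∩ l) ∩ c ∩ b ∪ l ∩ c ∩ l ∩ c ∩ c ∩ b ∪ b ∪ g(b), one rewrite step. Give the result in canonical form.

Answer: b ∩ c ∩ c ∩ c ∩ l ∩ l ∪ b ∩ c ∩ c ∩ c ∩ l ∩ l ∪ b ∩ c ∩ c ∩ j ∩ l ∩ l

Derivation:
Canonical form:  b ∪ b ∩ c ∩ c ∩ c ∩ l ∩ l ∪ b ∩ c ∩ c ∩ c ∩ l ∩ l ∪ b ∩ c ∩ c ∩ j ∩ l ∩ l ∪ g(b)
Apply R2:  consuming b, g(b);  v := b ∩ c ∩ c ∩ c ∩ l ∩ l ∪ b ∩ c ∩ c ∩ c ∩ l ∩ l ∪ b ∩ c ∩ c ∩ j ∩ l ∩ l
Every leftover argument binds to the variable; the entire application is replaced.
Giving:  b ∩ c ∩ c ∩ c ∩ l ∩ l ∪ b ∩ c ∩ c ∩ c ∩ l ∩ l ∪ b ∩ c ∩ c ∩ j ∩ l ∩ l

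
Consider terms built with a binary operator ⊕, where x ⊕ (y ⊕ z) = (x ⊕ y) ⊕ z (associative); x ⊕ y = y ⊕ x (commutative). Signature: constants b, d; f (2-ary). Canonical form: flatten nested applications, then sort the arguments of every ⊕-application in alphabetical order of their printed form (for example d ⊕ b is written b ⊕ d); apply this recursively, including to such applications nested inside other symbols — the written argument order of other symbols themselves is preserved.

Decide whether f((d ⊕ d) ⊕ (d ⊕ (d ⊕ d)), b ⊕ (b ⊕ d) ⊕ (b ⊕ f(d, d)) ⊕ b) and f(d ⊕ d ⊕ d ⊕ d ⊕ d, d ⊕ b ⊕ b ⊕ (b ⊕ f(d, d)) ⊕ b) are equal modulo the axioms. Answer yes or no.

Answer: yes — both canonical forms are f(d ⊕ d ⊕ d ⊕ d ⊕ d, b ⊕ b ⊕ b ⊕ b ⊕ d ⊕ f(d, d))

Derivation:
Left:  f((d ⊕ d) ⊕ (d ⊕ (d ⊕ d)), b ⊕ (b ⊕ d) ⊕ (b ⊕ f(d, d)) ⊕ b)
  Descend into:  b ⊕ (b ⊕ d) ⊕ (b ⊕ f(d, d)) ⊕ b
  Flatten:  b ⊕ b ⊕ d ⊕ b ⊕ f(d, d) ⊕ b
  Sort arguments:  b ⊕ b ⊕ b ⊕ b ⊕ d ⊕ f(d, d)
  Put back:  f(d ⊕ d ⊕ d ⊕ d ⊕ d, b ⊕ b ⊕ b ⊕ b ⊕ d ⊕ f(d, d))
Right:  f(d ⊕ d ⊕ d ⊕ d ⊕ d, d ⊕ b ⊕ b ⊕ (b ⊕ f(d, d)) ⊕ b)
  Descend into:  d ⊕ b ⊕ b ⊕ (b ⊕ f(d, d)) ⊕ b
  Un-nest:  d ⊕ b ⊕ b ⊕ b ⊕ f(d, d) ⊕ b
  Sort arguments:  b ⊕ b ⊕ b ⊕ b ⊕ d ⊕ f(d, d)
  Reassemble:  f(d ⊕ d ⊕ d ⊕ d ⊕ d, b ⊕ b ⊕ b ⊕ b ⊕ d ⊕ f(d, d))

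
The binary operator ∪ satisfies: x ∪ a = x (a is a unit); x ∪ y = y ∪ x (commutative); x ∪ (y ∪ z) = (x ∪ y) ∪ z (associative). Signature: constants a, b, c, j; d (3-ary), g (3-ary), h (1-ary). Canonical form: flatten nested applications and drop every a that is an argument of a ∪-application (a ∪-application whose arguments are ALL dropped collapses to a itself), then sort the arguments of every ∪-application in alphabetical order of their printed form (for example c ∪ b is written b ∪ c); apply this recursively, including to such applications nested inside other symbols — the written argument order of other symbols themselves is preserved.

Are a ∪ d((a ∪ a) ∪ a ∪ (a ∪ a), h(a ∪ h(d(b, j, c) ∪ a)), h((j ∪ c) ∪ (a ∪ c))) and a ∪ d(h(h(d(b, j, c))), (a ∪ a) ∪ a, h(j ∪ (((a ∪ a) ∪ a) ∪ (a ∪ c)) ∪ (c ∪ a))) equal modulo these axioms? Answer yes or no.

Left:  a ∪ d((a ∪ a) ∪ a ∪ (a ∪ a), h(a ∪ h(d(b, j, c) ∪ a)), h((j ∪ c) ∪ (a ∪ c)))
  Inside:  d((a ∪ a) ∪ a ∪ (a ∪ a), h(a ∪ h(d(b, j, c) ∪ a)), h((j ∪ c) ∪ (a ∪ c)))  →  d(a, h(h(d(b, j, c))), h(c ∪ c ∪ j))
  Units out:  drop a
  Sort arguments:  d(a, h(h(d(b, j, c))), h(c ∪ c ∪ j))
Right:  a ∪ d(h(h(d(b, j, c))), (a ∪ a) ∪ a, h(j ∪ (((a ∪ a) ∪ a) ∪ (a ∪ c)) ∪ (c ∪ a)))
  Inside:  d(h(h(d(b, j, c))), (a ∪ a) ∪ a, h(j ∪ (((a ∪ a) ∪ a) ∪ (a ∪ c)) ∪ (c ∪ a)))  →  d(h(h(d(b, j, c))), a, h(c ∪ c ∪ j))
  Units out:  drop a
  Order the arguments:  d(h(h(d(b, j, c))), a, h(c ∪ c ∪ j))

Answer: no — d(a, h(h(d(b, j, c))), h(c ∪ c ∪ j)) vs d(h(h(d(b, j, c))), a, h(c ∪ c ∪ j))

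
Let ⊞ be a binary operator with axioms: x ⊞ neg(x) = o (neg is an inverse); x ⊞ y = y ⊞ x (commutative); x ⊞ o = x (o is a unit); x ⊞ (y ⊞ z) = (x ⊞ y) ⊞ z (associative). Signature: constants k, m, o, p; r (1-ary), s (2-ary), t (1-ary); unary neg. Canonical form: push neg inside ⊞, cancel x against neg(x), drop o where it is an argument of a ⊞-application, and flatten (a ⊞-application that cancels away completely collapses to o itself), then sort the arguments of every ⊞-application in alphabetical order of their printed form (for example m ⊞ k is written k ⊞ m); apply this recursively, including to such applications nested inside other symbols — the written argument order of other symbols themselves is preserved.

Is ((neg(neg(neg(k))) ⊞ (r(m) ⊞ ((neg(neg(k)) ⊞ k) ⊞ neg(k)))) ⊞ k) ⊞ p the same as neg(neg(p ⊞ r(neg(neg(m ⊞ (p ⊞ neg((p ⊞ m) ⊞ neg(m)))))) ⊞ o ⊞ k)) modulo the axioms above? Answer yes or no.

Answer: yes — both canonical forms are k ⊞ p ⊞ r(m)

Derivation:
Left:  ((neg(neg(neg(k))) ⊞ (r(m) ⊞ ((neg(neg(k)) ⊞ k) ⊞ neg(k)))) ⊞ k) ⊞ p
  Push neg inside:  distribute neg over ⊞ and collapse double neg
  Collect:  k ⊞ r(m) ⊞ p
  Sort:  k ⊞ p ⊞ r(m)
Right:  neg(neg(p ⊞ r(neg(neg(m ⊞ (p ⊞ neg((p ⊞ m) ⊞ neg(m)))))) ⊞ o ⊞ k))
  Push neg inside:  distribute neg over ⊞ and collapse double neg
  Collect terms:  p ⊞ r(m) ⊞ k
  Sort arguments:  k ⊞ p ⊞ r(m)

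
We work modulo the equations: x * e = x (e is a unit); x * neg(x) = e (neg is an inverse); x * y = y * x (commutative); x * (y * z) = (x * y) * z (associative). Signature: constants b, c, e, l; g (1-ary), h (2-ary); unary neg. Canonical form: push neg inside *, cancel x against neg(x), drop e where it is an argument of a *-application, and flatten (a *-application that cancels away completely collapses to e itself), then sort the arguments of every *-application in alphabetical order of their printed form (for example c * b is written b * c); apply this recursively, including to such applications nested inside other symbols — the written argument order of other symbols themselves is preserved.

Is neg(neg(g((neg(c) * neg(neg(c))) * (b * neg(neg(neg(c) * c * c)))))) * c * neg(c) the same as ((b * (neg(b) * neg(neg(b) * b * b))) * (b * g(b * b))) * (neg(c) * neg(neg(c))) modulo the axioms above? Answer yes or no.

Answer: no — g(b * c) vs g(b * b)

Derivation:
Left:  neg(neg(g((neg(c) * neg(neg(c))) * (b * neg(neg(neg(c) * c * c)))))) * c * neg(c)
  Push neg inside:  distribute neg over * and collapse double neg
  Cancel:  c cancels
  Collect:  g(b * c)
Right:  ((b * (neg(b) * neg(neg(b) * b * b))) * (b * g(b * b))) * (neg(c) * neg(neg(c)))
  Push neg inside:  distribute neg over * and collapse double neg
  Inverses cancel:  b cancels; c cancels
  Collect terms:  g(b * b)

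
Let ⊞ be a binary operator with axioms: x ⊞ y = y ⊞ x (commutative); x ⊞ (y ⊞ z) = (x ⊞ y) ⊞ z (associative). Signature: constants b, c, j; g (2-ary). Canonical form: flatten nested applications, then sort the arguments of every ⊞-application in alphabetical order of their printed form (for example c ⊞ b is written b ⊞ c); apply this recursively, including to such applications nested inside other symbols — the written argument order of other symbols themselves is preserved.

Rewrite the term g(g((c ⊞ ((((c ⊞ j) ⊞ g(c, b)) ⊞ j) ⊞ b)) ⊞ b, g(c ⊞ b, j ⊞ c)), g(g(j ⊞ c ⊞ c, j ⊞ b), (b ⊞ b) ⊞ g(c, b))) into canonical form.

Work inside:  (c ⊞ ((((c ⊞ j) ⊞ g(c, b)) ⊞ j) ⊞ b)) ⊞ b
Un-nest:  c ⊞ c ⊞ j ⊞ g(c, b) ⊞ j ⊞ b ⊞ b
Sort:  b ⊞ b ⊞ c ⊞ c ⊞ g(c, b) ⊞ j ⊞ j
Rebuild:  g(g(b ⊞ b ⊞ c ⊞ c ⊞ g(c, b) ⊞ j ⊞ j, g(b ⊞ c, c ⊞ j)), g(g(c ⊞ c ⊞ j, b ⊞ j), b ⊞ b ⊞ g(c, b)))

Answer: g(g(b ⊞ b ⊞ c ⊞ c ⊞ g(c, b) ⊞ j ⊞ j, g(b ⊞ c, c ⊞ j)), g(g(c ⊞ c ⊞ j, b ⊞ j), b ⊞ b ⊞ g(c, b)))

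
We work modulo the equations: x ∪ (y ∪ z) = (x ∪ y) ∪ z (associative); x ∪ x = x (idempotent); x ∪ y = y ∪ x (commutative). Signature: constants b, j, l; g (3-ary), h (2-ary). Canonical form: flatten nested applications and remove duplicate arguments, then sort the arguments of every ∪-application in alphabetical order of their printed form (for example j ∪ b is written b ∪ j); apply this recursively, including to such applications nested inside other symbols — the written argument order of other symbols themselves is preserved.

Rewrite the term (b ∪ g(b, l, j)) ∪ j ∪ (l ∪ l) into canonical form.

Answer: b ∪ g(b, l, j) ∪ j ∪ l

Derivation:
Flatten:  b ∪ g(b, l, j) ∪ j ∪ l ∪ l
Drop duplicates:  drop duplicate l
Sort:  b ∪ g(b, l, j) ∪ j ∪ l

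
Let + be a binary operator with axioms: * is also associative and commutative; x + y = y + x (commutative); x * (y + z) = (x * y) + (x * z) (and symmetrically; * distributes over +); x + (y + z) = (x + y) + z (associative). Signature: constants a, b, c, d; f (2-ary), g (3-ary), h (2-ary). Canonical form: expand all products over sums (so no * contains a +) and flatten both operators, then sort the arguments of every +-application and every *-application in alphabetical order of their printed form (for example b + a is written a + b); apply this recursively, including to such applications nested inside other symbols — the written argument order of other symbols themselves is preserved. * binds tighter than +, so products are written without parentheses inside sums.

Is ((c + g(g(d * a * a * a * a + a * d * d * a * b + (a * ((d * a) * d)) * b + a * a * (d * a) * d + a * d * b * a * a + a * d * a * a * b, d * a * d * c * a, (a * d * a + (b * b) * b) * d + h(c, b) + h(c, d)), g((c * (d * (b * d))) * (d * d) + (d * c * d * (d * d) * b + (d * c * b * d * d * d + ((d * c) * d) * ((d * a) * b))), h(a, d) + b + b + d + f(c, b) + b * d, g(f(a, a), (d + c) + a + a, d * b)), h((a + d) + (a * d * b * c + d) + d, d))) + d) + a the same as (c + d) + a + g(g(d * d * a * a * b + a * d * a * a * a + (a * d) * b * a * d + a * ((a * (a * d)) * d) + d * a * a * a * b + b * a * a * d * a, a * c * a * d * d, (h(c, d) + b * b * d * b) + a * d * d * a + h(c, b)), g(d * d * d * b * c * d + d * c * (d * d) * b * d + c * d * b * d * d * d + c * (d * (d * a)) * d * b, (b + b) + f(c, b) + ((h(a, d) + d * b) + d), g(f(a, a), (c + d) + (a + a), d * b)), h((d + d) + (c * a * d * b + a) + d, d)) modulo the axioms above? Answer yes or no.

Answer: yes — both canonical forms are a + c + d + g(g(a * a * a * a * d + a * a * a * b * d + a * a * a * b * d + a * a * a * d * d + a * a * b * d * d + a * a * b * d * d, a * a * c * d * d, a * a * d * d + b * b * b * d + h(c, b) + h(c, d)), g(a * b * c * d * d * d + b * c * d * d * d * d + b * c * d * d * d * d + b * c * d * d * d * d, b + b + b * d + d + f(c, b) + h(a, d), g(f(a, a), a + a + c + d, b * d)), h(a + a * b * c * d + d + d + d, d))

Derivation:
Left:  ((c + g(g(d * a * a * a * a + a * d * d * a * b + (a * ((d * a) * d)) * b + a * a * (d * a) * d + a * d * b * a * a + a * d * a * a * b, d * a * d * c * a, (a * d * a + (b * b) * b) * d + h(c, b) + h(c, d)), g((c * (d * (b * d))) * (d * d) + (d * c * d * (d * d) * b + (d * c * b * d * d * d + ((d * c) * d) * ((d * a) * b))), h(a, d) + b + b + d + f(c, b) + b * d, g(f(a, a), (d + c) + a + a, d * b)), h((a + d) + (a * d * b * c + d) + d, d))) + d) + a
  Expand products over sums:  c + g(g(a * a * a * a * d + a * a * a * b * d + a * a * a * b * d + a * a * a * d * d + a * a * b * d * d + a * a * b * d * d, a * a * c * d * d, a * a * d * d + b * b * b * d + h(c, b) + h(c, d)), g(a * b * c * d * d * d + b * c * d * d * d * d + b * c * d * d * d * d + b * c * d * d * d * d, b + b + b * d + d + f(c, b) + h(a, d), g(f(a, a), a + a + c + d, b * d)), h(a + a * b * c * d + d + d + d, d)) + d + a
  Sort arguments:  a + c + d + g(g(a * a * a * a * d + a * a * a * b * d + a * a * a * b * d + a * a * a * d * d + a * a * b * d * d + a * a * b * d * d, a * a * c * d * d, a * a * d * d + b * b * b * d + h(c, b) + h(c, d)), g(a * b * c * d * d * d + b * c * d * d * d * d + b * c * d * d * d * d + b * c * d * d * d * d, b + b + b * d + d + f(c, b) + h(a, d), g(f(a, a), a + a + c + d, b * d)), h(a + a * b * c * d + d + d + d, d))
Right:  (c + d) + a + g(g(d * d * a * a * b + a * d * a * a * a + (a * d) * b * a * d + a * ((a * (a * d)) * d) + d * a * a * a * b + b * a * a * d * a, a * c * a * d * d, (h(c, d) + b * b * d * b) + a * d * d * a + h(c, b)), g(d * d * d * b * c * d + d * c * (d * d) * b * d + c * d * b * d * d * d + c * (d * (d * a)) * d * b, (b + b) + f(c, b) + ((h(a, d) + d * b) + d), g(f(a, a), (c + d) + (a + a), d * b)), h((d + d) + (c * a * d * b + a) + d, d))
  Merge nested applications:  c + d + a + g(g(a * a * a * a * d + a * a * a * b * d + a * a * a * b * d + a * a * a * d * d + a * a * b * d * d + a * a * b * d * d, a * a * c * d * d, a * a * d * d + b * b * b * d + h(c, b) + h(c, d)), g(a * b * c * d * d * d + b * c * d * d * d * d + b * c * d * d * d * d + b * c * d * d * d * d, b + b + b * d + d + f(c, b) + h(a, d), g(f(a, a), a + a + c + d, b * d)), h(a + a * b * c * d + d + d + d, d))
  Sort arguments:  a + c + d + g(g(a * a * a * a * d + a * a * a * b * d + a * a * a * b * d + a * a * a * d * d + a * a * b * d * d + a * a * b * d * d, a * a * c * d * d, a * a * d * d + b * b * b * d + h(c, b) + h(c, d)), g(a * b * c * d * d * d + b * c * d * d * d * d + b * c * d * d * d * d + b * c * d * d * d * d, b + b + b * d + d + f(c, b) + h(a, d), g(f(a, a), a + a + c + d, b * d)), h(a + a * b * c * d + d + d + d, d))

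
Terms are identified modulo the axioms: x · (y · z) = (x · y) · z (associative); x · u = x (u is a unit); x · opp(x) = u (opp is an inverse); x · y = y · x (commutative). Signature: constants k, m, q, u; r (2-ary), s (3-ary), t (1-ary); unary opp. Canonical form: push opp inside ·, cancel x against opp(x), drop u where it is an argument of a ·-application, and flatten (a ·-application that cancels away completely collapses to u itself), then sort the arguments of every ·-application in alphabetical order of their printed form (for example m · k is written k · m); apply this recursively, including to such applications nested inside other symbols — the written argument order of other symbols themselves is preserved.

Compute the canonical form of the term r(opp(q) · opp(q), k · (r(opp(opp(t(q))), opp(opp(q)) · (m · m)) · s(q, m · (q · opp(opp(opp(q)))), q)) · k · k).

Answer: r(opp(q) · opp(q), k · k · k · r(t(q), m · m · q) · s(q, m, q))

Derivation:
Work inside:  k · (r(opp(opp(t(q))), opp(opp(q)) · (m · m)) · s(q, m · (q · opp(opp(opp(q)))), q)) · k · k
Push opp inside:  distribute opp over · and collapse double opp
Collect:  k · k · k · r(t(q), m · m · q) · s(q, m, q)
Put back:  r(opp(q) · opp(q), k · k · k · r(t(q), m · m · q) · s(q, m, q))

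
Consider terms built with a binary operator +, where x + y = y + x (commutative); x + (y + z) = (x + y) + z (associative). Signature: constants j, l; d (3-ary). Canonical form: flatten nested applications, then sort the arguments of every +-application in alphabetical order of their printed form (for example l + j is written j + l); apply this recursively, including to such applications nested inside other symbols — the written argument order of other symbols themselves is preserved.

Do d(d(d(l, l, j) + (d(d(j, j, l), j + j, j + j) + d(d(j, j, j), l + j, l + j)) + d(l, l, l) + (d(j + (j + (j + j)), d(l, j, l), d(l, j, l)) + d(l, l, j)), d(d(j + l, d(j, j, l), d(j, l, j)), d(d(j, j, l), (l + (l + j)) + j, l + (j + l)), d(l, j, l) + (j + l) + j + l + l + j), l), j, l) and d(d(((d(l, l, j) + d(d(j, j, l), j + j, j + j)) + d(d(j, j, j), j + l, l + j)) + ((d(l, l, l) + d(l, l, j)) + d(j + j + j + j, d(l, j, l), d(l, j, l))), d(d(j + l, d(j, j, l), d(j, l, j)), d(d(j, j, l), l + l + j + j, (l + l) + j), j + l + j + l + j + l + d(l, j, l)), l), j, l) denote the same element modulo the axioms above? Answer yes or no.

Answer: yes — both canonical forms are d(d(d(d(j, j, j), j + l, j + l) + d(d(j, j, l), j + j, j + j) + d(j + j + j + j, d(l, j, l), d(l, j, l)) + d(l, l, j) + d(l, l, j) + d(l, l, l), d(d(j + l, d(j, j, l), d(j, l, j)), d(d(j, j, l), j + j + l + l, j + l + l), d(l, j, l) + j + j + j + l + l + l), l), j, l)

Derivation:
Left:  d(d(d(l, l, j) + (d(d(j, j, l), j + j, j + j) + d(d(j, j, j), l + j, l + j)) + d(l, l, l) + (d(j + (j + (j + j)), d(l, j, l), d(l, j, l)) + d(l, l, j)), d(d(j + l, d(j, j, l), d(j, l, j)), d(d(j, j, l), (l + (l + j)) + j, l + (j + l)), d(l, j, l) + (j + l) + j + l + l + j), l), j, l)
  Work inside:  d(l, l, j) + (d(d(j, j, l), j + j, j + j) + d(d(j, j, j), l + j, l + j)) + d(l, l, l) + (d(j + (j + (j + j)), d(l, j, l), d(l, j, l)) + d(l, l, j))
  Flatten:  d(l, l, j) + d(d(j, j, l), j + j, j + j) + d(d(j, j, j), l + j, l + j) + d(l, l, l) + d(j + (j + (j + j)), d(l, j, l), d(l, j, l)) + d(l, l, j)
  Canonicalize subterm:  d(d(j, j, j), l + j, l + j)  →  d(d(j, j, j), j + l, j + l)
  Canonicalize subterm:  d(j + (j + (j + j)), d(l, j, l), d(l, j, l))  →  d(j + j + j + j, d(l, j, l), d(l, j, l))
  Sort arguments:  d(d(j, j, j), j + l, j + l) + d(d(j, j, l), j + j, j + j) + d(j + j + j + j, d(l, j, l), d(l, j, l)) + d(l, l, j) + d(l, l, j) + d(l, l, l)
  Reassemble:  d(d(d(d(j, j, j), j + l, j + l) + d(d(j, j, l), j + j, j + j) + d(j + j + j + j, d(l, j, l), d(l, j, l)) + d(l, l, j) + d(l, l, j) + d(l, l, l), d(d(j + l, d(j, j, l), d(j, l, j)), d(d(j, j, l), j + j + l + l, j + l + l), d(l, j, l) + j + j + j + l + l + l), l), j, l)
Right:  d(d(((d(l, l, j) + d(d(j, j, l), j + j, j + j)) + d(d(j, j, j), j + l, l + j)) + ((d(l, l, l) + d(l, l, j)) + d(j + j + j + j, d(l, j, l), d(l, j, l))), d(d(j + l, d(j, j, l), d(j, l, j)), d(d(j, j, l), l + l + j + j, (l + l) + j), j + l + j + l + j + l + d(l, j, l)), l), j, l)
  Descend into:  ((d(l, l, j) + d(d(j, j, l), j + j, j + j)) + d(d(j, j, j), j + l, l + j)) + ((d(l, l, l) + d(l, l, j)) + d(j + j + j + j, d(l, j, l), d(l, j, l)))
  Un-nest:  d(l, l, j) + d(d(j, j, l), j + j, j + j) + d(d(j, j, j), j + l, l + j) + d(l, l, l) + d(l, l, j) + d(j + j + j + j, d(l, j, l), d(l, j, l))
  Simplify inside:  d(d(j, j, j), j + l, l + j)  →  d(d(j, j, j), j + l, j + l)
  Order the arguments:  d(d(j, j, j), j + l, j + l) + d(d(j, j, l), j + j, j + j) + d(j + j + j + j, d(l, j, l), d(l, j, l)) + d(l, l, j) + d(l, l, j) + d(l, l, l)
  Reassemble:  d(d(d(d(j, j, j), j + l, j + l) + d(d(j, j, l), j + j, j + j) + d(j + j + j + j, d(l, j, l), d(l, j, l)) + d(l, l, j) + d(l, l, j) + d(l, l, l), d(d(j + l, d(j, j, l), d(j, l, j)), d(d(j, j, l), j + j + l + l, j + l + l), d(l, j, l) + j + j + j + l + l + l), l), j, l)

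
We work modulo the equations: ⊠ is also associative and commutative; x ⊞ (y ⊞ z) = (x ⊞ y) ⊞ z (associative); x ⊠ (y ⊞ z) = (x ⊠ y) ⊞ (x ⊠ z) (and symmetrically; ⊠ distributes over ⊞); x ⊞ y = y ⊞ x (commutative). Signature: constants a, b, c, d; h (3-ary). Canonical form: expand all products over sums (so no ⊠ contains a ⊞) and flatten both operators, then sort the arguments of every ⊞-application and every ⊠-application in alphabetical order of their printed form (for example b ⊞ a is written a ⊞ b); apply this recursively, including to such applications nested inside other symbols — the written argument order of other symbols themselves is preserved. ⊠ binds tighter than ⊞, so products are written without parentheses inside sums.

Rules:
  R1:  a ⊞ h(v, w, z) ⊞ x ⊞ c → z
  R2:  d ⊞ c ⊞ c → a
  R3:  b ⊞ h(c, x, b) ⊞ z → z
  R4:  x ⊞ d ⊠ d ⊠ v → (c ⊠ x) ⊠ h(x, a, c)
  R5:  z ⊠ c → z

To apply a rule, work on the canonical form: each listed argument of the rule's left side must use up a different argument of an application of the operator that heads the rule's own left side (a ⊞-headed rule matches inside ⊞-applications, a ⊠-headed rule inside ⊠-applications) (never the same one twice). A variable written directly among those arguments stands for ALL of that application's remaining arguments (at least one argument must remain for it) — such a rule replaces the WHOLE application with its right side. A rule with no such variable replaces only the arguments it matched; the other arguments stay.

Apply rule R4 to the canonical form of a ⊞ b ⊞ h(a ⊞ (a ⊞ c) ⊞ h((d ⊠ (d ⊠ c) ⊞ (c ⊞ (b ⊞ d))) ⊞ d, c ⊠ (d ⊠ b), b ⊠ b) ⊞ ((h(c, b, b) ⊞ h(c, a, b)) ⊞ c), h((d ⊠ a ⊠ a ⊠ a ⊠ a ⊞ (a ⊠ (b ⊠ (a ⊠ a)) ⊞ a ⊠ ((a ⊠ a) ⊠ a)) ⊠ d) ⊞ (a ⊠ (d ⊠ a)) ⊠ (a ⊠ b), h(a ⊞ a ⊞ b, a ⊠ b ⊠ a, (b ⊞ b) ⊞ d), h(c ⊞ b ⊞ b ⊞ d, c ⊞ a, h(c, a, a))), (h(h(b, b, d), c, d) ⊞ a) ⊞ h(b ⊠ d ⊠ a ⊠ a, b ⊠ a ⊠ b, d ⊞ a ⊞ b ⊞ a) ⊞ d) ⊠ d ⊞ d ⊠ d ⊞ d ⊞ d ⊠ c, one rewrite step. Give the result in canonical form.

Answer: a ⊞ b ⊞ c ⊠ d ⊞ d ⊞ d ⊠ d ⊞ d ⊠ h(a ⊞ a ⊞ c ⊞ c ⊞ h(b ⊠ c ⊠ h(b ⊞ c ⊞ d ⊞ d, a, c) ⊞ c ⊠ c ⊠ h(b ⊞ c ⊞ d ⊞ d, a, c) ⊞ c ⊠ d ⊠ h(b ⊞ c ⊞ d ⊞ d, a, c) ⊞ c ⊠ d ⊠ h(b ⊞ c ⊞ d ⊞ d, a, c), b ⊠ c ⊠ d, b ⊠ b) ⊞ h(c, a, b) ⊞ h(c, b, b), h(a ⊠ a ⊠ a ⊠ a ⊠ d ⊞ a ⊠ a ⊠ a ⊠ a ⊠ d ⊞ a ⊠ a ⊠ a ⊠ b ⊠ d ⊞ a ⊠ a ⊠ a ⊠ b ⊠ d, h(a ⊞ a ⊞ b, a ⊠ a ⊠ b, b ⊞ b ⊞ d), h(b ⊞ b ⊞ c ⊞ d, a ⊞ c, h(c, a, a))), a ⊞ d ⊞ h(a ⊠ a ⊠ b ⊠ d, a ⊠ b ⊠ b, a ⊞ a ⊞ b ⊞ d) ⊞ h(h(b, b, d), c, d))

Derivation:
Canonical form:  a ⊞ b ⊞ c ⊠ d ⊞ d ⊞ d ⊠ d ⊞ d ⊠ h(a ⊞ a ⊞ c ⊞ c ⊞ h(b ⊞ c ⊞ c ⊠ d ⊠ d ⊞ d ⊞ d, b ⊠ c ⊠ d, b ⊠ b) ⊞ h(c, a, b) ⊞ h(c, b, b), h(a ⊠ a ⊠ a ⊠ a ⊠ d ⊞ a ⊠ a ⊠ a ⊠ a ⊠ d ⊞ a ⊠ a ⊠ a ⊠ b ⊠ d ⊞ a ⊠ a ⊠ a ⊠ b ⊠ d, h(a ⊞ a ⊞ b, a ⊠ a ⊠ b, b ⊞ b ⊞ d), h(b ⊞ b ⊞ c ⊞ d, a ⊞ c, h(c, a, a))), a ⊞ d ⊞ h(a ⊠ a ⊠ b ⊠ d, a ⊠ b ⊠ b, a ⊞ a ⊞ b ⊞ d) ⊞ h(h(b, b, d), c, d))
Match R4:  consume c ⊠ d ⊠ d;  v := c, x := b ⊞ c ⊞ d ⊞ d
The variable takes the whole remainder — replace the entire application.
New term:  a ⊞ b ⊞ c ⊠ d ⊞ d ⊞ d ⊠ d ⊞ d ⊠ h(a ⊞ a ⊞ c ⊞ c ⊞ h(b ⊠ c ⊠ h(b ⊞ c ⊞ d ⊞ d, a, c) ⊞ c ⊠ c ⊠ h(b ⊞ c ⊞ d ⊞ d, a, c) ⊞ c ⊠ d ⊠ h(b ⊞ c ⊞ d ⊞ d, a, c) ⊞ c ⊠ d ⊠ h(b ⊞ c ⊞ d ⊞ d, a, c), b ⊠ c ⊠ d, b ⊠ b) ⊞ h(c, a, b) ⊞ h(c, b, b), h(a ⊠ a ⊠ a ⊠ a ⊠ d ⊞ a ⊠ a ⊠ a ⊠ a ⊠ d ⊞ a ⊠ a ⊠ a ⊠ b ⊠ d ⊞ a ⊠ a ⊠ a ⊠ b ⊠ d, h(a ⊞ a ⊞ b, a ⊠ a ⊠ b, b ⊞ b ⊞ d), h(b ⊞ b ⊞ c ⊞ d, a ⊞ c, h(c, a, a))), a ⊞ d ⊞ h(a ⊠ a ⊠ b ⊠ d, a ⊠ b ⊠ b, a ⊞ a ⊞ b ⊞ d) ⊞ h(h(b, b, d), c, d))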